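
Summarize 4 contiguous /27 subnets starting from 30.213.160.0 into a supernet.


Original prefix: /27
Number of subnets: 4 = 2^2
New prefix = 27 - 2 = 25
Supernet: 30.213.160.0/25


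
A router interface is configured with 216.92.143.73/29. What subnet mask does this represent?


/29 means 29 network bits, 3 host bits
Binary: 11111111111111111111111111111000
Mask: 255.255.255.248


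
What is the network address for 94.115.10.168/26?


IP:   01011110.01110011.00001010.10101000
Mask: 11111111.11111111.11111111.11000000
AND operation:
Net:  01011110.01110011.00001010.10000000
Network: 94.115.10.128/26


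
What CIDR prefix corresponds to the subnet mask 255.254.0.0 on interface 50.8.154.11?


Binary: 11111111.11111110.00000000.00000000
Count leading 1s
Prefix: /15


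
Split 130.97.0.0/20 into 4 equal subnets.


New prefix = 20 + 2 = 22
Each subnet has 1024 addresses
  130.97.0.0/22
  130.97.4.0/22
  130.97.8.0/22
  130.97.12.0/22
Subnets: 130.97.0.0/22, 130.97.4.0/22, 130.97.8.0/22, 130.97.12.0/22


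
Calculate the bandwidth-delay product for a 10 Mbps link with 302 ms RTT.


BDP = bandwidth * RTT
= 10 Mbps * 302 ms
= 10 * 1e6 * 302 / 1000 bits
= 3020000 bits
= 377500 bytes
= 368.6523 KB
BDP = 3020000 bits (377500 bytes)


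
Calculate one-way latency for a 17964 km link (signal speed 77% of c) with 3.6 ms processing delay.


Speed = 0.77 * 3e5 km/s = 231000 km/s
Propagation delay = 17964 / 231000 = 0.0778 s = 77.7662 ms
Processing delay = 3.6 ms
Total one-way latency = 81.3662 ms


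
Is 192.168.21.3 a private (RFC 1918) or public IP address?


RFC 1918 private ranges:
  10.0.0.0/8 (10.0.0.0 - 10.255.255.255)
  172.16.0.0/12 (172.16.0.0 - 172.31.255.255)
  192.168.0.0/16 (192.168.0.0 - 192.168.255.255)
Private (in 192.168.0.0/16)


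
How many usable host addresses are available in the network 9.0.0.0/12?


Host bits = 32 - 12 = 20
Total addresses = 2^20 = 1048576
Usable = total - 2 (network and broadcast)
Usable hosts: 1048574


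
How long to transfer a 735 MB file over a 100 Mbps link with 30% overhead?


Effective throughput = 100 * (1 - 30/100) = 70 Mbps
File size in Mb = 735 * 8 = 5880 Mb
Time = 5880 / 70
Time = 84 seconds


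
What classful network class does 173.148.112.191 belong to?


First octet: 173
Binary: 10101101
10xxxxxx -> Class B (128-191)
Class B, default mask 255.255.0.0 (/16)


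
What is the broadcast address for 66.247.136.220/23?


Network: 66.247.136.0/23
Host bits = 9
Set all host bits to 1:
Broadcast: 66.247.137.255


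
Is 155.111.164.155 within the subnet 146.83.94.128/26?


Subnet network: 146.83.94.128
Test IP AND mask: 155.111.164.128
No, 155.111.164.155 is not in 146.83.94.128/26


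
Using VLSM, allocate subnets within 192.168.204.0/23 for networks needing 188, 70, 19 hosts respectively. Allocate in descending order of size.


188 hosts -> /24 (254 usable): 192.168.204.0/24
70 hosts -> /25 (126 usable): 192.168.205.0/25
19 hosts -> /27 (30 usable): 192.168.205.128/27
Allocation: 192.168.204.0/24 (188 hosts, 254 usable); 192.168.205.0/25 (70 hosts, 126 usable); 192.168.205.128/27 (19 hosts, 30 usable)


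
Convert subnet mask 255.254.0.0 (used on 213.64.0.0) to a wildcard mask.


Subnet mask: 255.254.0.0
Wildcard = 255.255.255.255 - subnet mask
255 - 255 = 0
255 - 254 = 1
255 - 0 = 255
255 - 0 = 255
Wildcard: 0.1.255.255


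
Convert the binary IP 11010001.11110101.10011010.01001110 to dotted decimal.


11010001 = 209
11110101 = 245
10011010 = 154
01001110 = 78
IP: 209.245.154.78


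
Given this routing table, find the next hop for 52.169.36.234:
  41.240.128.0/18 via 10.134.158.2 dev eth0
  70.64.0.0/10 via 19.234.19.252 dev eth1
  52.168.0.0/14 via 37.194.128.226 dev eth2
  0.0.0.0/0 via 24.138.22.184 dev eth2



Longest prefix match for 52.169.36.234:
  /18 41.240.128.0: no
  /10 70.64.0.0: no
  /14 52.168.0.0: MATCH
  /0 0.0.0.0: MATCH
Selected: next-hop 37.194.128.226 via eth2 (matched /14)


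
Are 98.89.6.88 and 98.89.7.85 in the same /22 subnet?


Mask: 255.255.252.0
98.89.6.88 AND mask = 98.89.4.0
98.89.7.85 AND mask = 98.89.4.0
Yes, same subnet (98.89.4.0)


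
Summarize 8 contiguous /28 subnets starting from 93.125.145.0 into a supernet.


Original prefix: /28
Number of subnets: 8 = 2^3
New prefix = 28 - 3 = 25
Supernet: 93.125.145.0/25


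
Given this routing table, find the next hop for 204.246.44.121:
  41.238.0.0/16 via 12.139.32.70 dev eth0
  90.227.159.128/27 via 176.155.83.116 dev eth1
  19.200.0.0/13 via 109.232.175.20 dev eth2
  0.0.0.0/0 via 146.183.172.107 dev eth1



Longest prefix match for 204.246.44.121:
  /16 41.238.0.0: no
  /27 90.227.159.128: no
  /13 19.200.0.0: no
  /0 0.0.0.0: MATCH
Selected: next-hop 146.183.172.107 via eth1 (matched /0)


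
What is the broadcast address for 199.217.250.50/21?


Network: 199.217.248.0/21
Host bits = 11
Set all host bits to 1:
Broadcast: 199.217.255.255


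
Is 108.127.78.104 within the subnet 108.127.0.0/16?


Subnet network: 108.127.0.0
Test IP AND mask: 108.127.0.0
Yes, 108.127.78.104 is in 108.127.0.0/16


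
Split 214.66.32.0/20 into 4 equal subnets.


New prefix = 20 + 2 = 22
Each subnet has 1024 addresses
  214.66.32.0/22
  214.66.36.0/22
  214.66.40.0/22
  214.66.44.0/22
Subnets: 214.66.32.0/22, 214.66.36.0/22, 214.66.40.0/22, 214.66.44.0/22


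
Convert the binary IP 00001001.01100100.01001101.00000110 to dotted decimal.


00001001 = 9
01100100 = 100
01001101 = 77
00000110 = 6
IP: 9.100.77.6


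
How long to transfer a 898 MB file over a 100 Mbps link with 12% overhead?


Effective throughput = 100 * (1 - 12/100) = 88 Mbps
File size in Mb = 898 * 8 = 7184 Mb
Time = 7184 / 88
Time = 81.6364 seconds


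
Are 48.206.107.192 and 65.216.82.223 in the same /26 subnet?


Mask: 255.255.255.192
48.206.107.192 AND mask = 48.206.107.192
65.216.82.223 AND mask = 65.216.82.192
No, different subnets (48.206.107.192 vs 65.216.82.192)


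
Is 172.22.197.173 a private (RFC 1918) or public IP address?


RFC 1918 private ranges:
  10.0.0.0/8 (10.0.0.0 - 10.255.255.255)
  172.16.0.0/12 (172.16.0.0 - 172.31.255.255)
  192.168.0.0/16 (192.168.0.0 - 192.168.255.255)
Private (in 172.16.0.0/12)


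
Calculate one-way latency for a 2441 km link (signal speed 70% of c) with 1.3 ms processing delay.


Speed = 0.7 * 3e5 km/s = 210000 km/s
Propagation delay = 2441 / 210000 = 0.0116 s = 11.6238 ms
Processing delay = 1.3 ms
Total one-way latency = 12.9238 ms


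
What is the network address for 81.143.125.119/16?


IP:   01010001.10001111.01111101.01110111
Mask: 11111111.11111111.00000000.00000000
AND operation:
Net:  01010001.10001111.00000000.00000000
Network: 81.143.0.0/16


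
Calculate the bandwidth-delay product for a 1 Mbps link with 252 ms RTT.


BDP = bandwidth * RTT
= 1 Mbps * 252 ms
= 1 * 1e6 * 252 / 1000 bits
= 252000 bits
= 31500 bytes
= 30.7617 KB
BDP = 252000 bits (31500 bytes)


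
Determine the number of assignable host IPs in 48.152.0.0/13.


Host bits = 32 - 13 = 19
Total addresses = 2^19 = 524288
Usable = total - 2 (network and broadcast)
Usable hosts: 524286


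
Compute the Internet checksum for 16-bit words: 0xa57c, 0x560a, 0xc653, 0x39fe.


Sum all words (with carry folding):
+ 0xa57c = 0xa57c
+ 0x560a = 0xfb86
+ 0xc653 = 0xc1da
+ 0x39fe = 0xfbd8
One's complement: ~0xfbd8
Checksum = 0x0427


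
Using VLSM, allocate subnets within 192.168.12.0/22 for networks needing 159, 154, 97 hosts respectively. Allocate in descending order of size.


159 hosts -> /24 (254 usable): 192.168.12.0/24
154 hosts -> /24 (254 usable): 192.168.13.0/24
97 hosts -> /25 (126 usable): 192.168.14.0/25
Allocation: 192.168.12.0/24 (159 hosts, 254 usable); 192.168.13.0/24 (154 hosts, 254 usable); 192.168.14.0/25 (97 hosts, 126 usable)


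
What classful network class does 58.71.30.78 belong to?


First octet: 58
Binary: 00111010
0xxxxxxx -> Class A (1-126)
Class A, default mask 255.0.0.0 (/8)


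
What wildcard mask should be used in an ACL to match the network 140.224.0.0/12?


Subnet mask: 255.240.0.0
Wildcard = 255.255.255.255 - subnet mask
255 - 255 = 0
255 - 240 = 15
255 - 0 = 255
255 - 0 = 255
Wildcard: 0.15.255.255


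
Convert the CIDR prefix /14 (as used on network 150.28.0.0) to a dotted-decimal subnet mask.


/14 means 14 network bits, 18 host bits
Binary: 11111111111111000000000000000000
Mask: 255.252.0.0


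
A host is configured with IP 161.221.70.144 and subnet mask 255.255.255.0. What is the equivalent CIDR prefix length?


Binary: 11111111.11111111.11111111.00000000
Count leading 1s
Prefix: /24


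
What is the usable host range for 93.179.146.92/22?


Network: 93.179.144.0
Broadcast: 93.179.147.255
First usable = network + 1
Last usable = broadcast - 1
Range: 93.179.144.1 to 93.179.147.254


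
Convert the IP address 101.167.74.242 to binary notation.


101 = 01100101
167 = 10100111
74 = 01001010
242 = 11110010
Binary: 01100101.10100111.01001010.11110010


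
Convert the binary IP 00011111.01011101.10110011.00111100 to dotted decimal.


00011111 = 31
01011101 = 93
10110011 = 179
00111100 = 60
IP: 31.93.179.60


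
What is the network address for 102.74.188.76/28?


IP:   01100110.01001010.10111100.01001100
Mask: 11111111.11111111.11111111.11110000
AND operation:
Net:  01100110.01001010.10111100.01000000
Network: 102.74.188.64/28


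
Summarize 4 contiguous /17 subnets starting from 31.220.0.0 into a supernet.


Original prefix: /17
Number of subnets: 4 = 2^2
New prefix = 17 - 2 = 15
Supernet: 31.220.0.0/15


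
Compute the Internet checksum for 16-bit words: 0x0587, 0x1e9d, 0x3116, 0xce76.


Sum all words (with carry folding):
+ 0x0587 = 0x0587
+ 0x1e9d = 0x2424
+ 0x3116 = 0x553a
+ 0xce76 = 0x23b1
One's complement: ~0x23b1
Checksum = 0xdc4e


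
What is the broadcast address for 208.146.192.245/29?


Network: 208.146.192.240/29
Host bits = 3
Set all host bits to 1:
Broadcast: 208.146.192.247


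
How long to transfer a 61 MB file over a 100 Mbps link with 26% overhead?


Effective throughput = 100 * (1 - 26/100) = 74 Mbps
File size in Mb = 61 * 8 = 488 Mb
Time = 488 / 74
Time = 6.5946 seconds


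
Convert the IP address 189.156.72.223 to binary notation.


189 = 10111101
156 = 10011100
72 = 01001000
223 = 11011111
Binary: 10111101.10011100.01001000.11011111


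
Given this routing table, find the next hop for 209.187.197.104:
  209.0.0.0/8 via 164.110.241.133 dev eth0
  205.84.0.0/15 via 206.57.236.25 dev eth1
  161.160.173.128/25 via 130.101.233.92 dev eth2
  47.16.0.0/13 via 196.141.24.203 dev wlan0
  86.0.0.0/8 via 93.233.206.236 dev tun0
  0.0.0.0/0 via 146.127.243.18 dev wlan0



Longest prefix match for 209.187.197.104:
  /8 209.0.0.0: MATCH
  /15 205.84.0.0: no
  /25 161.160.173.128: no
  /13 47.16.0.0: no
  /8 86.0.0.0: no
  /0 0.0.0.0: MATCH
Selected: next-hop 164.110.241.133 via eth0 (matched /8)


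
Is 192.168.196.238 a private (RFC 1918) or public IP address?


RFC 1918 private ranges:
  10.0.0.0/8 (10.0.0.0 - 10.255.255.255)
  172.16.0.0/12 (172.16.0.0 - 172.31.255.255)
  192.168.0.0/16 (192.168.0.0 - 192.168.255.255)
Private (in 192.168.0.0/16)


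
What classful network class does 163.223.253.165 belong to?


First octet: 163
Binary: 10100011
10xxxxxx -> Class B (128-191)
Class B, default mask 255.255.0.0 (/16)


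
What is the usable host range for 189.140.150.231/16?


Network: 189.140.0.0
Broadcast: 189.140.255.255
First usable = network + 1
Last usable = broadcast - 1
Range: 189.140.0.1 to 189.140.255.254


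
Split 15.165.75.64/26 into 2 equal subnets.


New prefix = 26 + 1 = 27
Each subnet has 32 addresses
  15.165.75.64/27
  15.165.75.96/27
Subnets: 15.165.75.64/27, 15.165.75.96/27


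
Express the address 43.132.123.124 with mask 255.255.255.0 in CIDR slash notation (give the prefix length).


Binary: 11111111.11111111.11111111.00000000
Count leading 1s
Prefix: /24


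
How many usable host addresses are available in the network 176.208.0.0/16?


Host bits = 32 - 16 = 16
Total addresses = 2^16 = 65536
Usable = total - 2 (network and broadcast)
Usable hosts: 65534


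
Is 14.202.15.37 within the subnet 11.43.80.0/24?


Subnet network: 11.43.80.0
Test IP AND mask: 14.202.15.0
No, 14.202.15.37 is not in 11.43.80.0/24


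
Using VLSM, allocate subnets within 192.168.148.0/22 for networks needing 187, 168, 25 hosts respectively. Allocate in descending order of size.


187 hosts -> /24 (254 usable): 192.168.148.0/24
168 hosts -> /24 (254 usable): 192.168.149.0/24
25 hosts -> /27 (30 usable): 192.168.150.0/27
Allocation: 192.168.148.0/24 (187 hosts, 254 usable); 192.168.149.0/24 (168 hosts, 254 usable); 192.168.150.0/27 (25 hosts, 30 usable)


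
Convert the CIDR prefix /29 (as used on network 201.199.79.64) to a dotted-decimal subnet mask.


/29 means 29 network bits, 3 host bits
Binary: 11111111111111111111111111111000
Mask: 255.255.255.248


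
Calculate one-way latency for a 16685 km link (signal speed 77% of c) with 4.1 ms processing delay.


Speed = 0.77 * 3e5 km/s = 231000 km/s
Propagation delay = 16685 / 231000 = 0.0722 s = 72.2294 ms
Processing delay = 4.1 ms
Total one-way latency = 76.3294 ms


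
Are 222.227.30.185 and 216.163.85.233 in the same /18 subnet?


Mask: 255.255.192.0
222.227.30.185 AND mask = 222.227.0.0
216.163.85.233 AND mask = 216.163.64.0
No, different subnets (222.227.0.0 vs 216.163.64.0)


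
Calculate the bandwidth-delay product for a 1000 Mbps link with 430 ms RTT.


BDP = bandwidth * RTT
= 1000 Mbps * 430 ms
= 1000 * 1e6 * 430 / 1000 bits
= 430000000 bits
= 53750000 bytes
= 52490.2344 KB
BDP = 430000000 bits (53750000 bytes)


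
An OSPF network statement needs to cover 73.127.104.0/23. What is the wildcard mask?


Subnet mask: 255.255.254.0
Wildcard = 255.255.255.255 - subnet mask
255 - 255 = 0
255 - 255 = 0
255 - 254 = 1
255 - 0 = 255
Wildcard: 0.0.1.255


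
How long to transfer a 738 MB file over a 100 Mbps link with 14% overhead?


Effective throughput = 100 * (1 - 14/100) = 86 Mbps
File size in Mb = 738 * 8 = 5904 Mb
Time = 5904 / 86
Time = 68.6512 seconds


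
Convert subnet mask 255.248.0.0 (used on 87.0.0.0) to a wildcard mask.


Subnet mask: 255.248.0.0
Wildcard = 255.255.255.255 - subnet mask
255 - 255 = 0
255 - 248 = 7
255 - 0 = 255
255 - 0 = 255
Wildcard: 0.7.255.255


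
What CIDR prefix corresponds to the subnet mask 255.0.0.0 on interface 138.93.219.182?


Binary: 11111111.00000000.00000000.00000000
Count leading 1s
Prefix: /8


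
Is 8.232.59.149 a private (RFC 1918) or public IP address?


RFC 1918 private ranges:
  10.0.0.0/8 (10.0.0.0 - 10.255.255.255)
  172.16.0.0/12 (172.16.0.0 - 172.31.255.255)
  192.168.0.0/16 (192.168.0.0 - 192.168.255.255)
Public (not in any RFC 1918 range)


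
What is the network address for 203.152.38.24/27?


IP:   11001011.10011000.00100110.00011000
Mask: 11111111.11111111.11111111.11100000
AND operation:
Net:  11001011.10011000.00100110.00000000
Network: 203.152.38.0/27


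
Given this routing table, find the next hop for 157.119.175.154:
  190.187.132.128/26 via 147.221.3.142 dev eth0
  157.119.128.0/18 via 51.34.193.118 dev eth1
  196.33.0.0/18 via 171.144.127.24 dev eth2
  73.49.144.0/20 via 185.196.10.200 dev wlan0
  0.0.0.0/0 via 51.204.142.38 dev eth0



Longest prefix match for 157.119.175.154:
  /26 190.187.132.128: no
  /18 157.119.128.0: MATCH
  /18 196.33.0.0: no
  /20 73.49.144.0: no
  /0 0.0.0.0: MATCH
Selected: next-hop 51.34.193.118 via eth1 (matched /18)


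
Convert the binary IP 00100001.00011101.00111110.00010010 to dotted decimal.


00100001 = 33
00011101 = 29
00111110 = 62
00010010 = 18
IP: 33.29.62.18


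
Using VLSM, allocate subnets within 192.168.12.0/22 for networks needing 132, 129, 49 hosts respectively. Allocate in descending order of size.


132 hosts -> /24 (254 usable): 192.168.12.0/24
129 hosts -> /24 (254 usable): 192.168.13.0/24
49 hosts -> /26 (62 usable): 192.168.14.0/26
Allocation: 192.168.12.0/24 (132 hosts, 254 usable); 192.168.13.0/24 (129 hosts, 254 usable); 192.168.14.0/26 (49 hosts, 62 usable)


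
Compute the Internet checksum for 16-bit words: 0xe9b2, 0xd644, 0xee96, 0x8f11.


Sum all words (with carry folding):
+ 0xe9b2 = 0xe9b2
+ 0xd644 = 0xbff7
+ 0xee96 = 0xae8e
+ 0x8f11 = 0x3da0
One's complement: ~0x3da0
Checksum = 0xc25f


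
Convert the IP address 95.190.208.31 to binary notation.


95 = 01011111
190 = 10111110
208 = 11010000
31 = 00011111
Binary: 01011111.10111110.11010000.00011111


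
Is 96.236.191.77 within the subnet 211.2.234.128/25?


Subnet network: 211.2.234.128
Test IP AND mask: 96.236.191.0
No, 96.236.191.77 is not in 211.2.234.128/25


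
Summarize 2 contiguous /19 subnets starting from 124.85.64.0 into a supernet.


Original prefix: /19
Number of subnets: 2 = 2^1
New prefix = 19 - 1 = 18
Supernet: 124.85.64.0/18


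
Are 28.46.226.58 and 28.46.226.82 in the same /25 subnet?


Mask: 255.255.255.128
28.46.226.58 AND mask = 28.46.226.0
28.46.226.82 AND mask = 28.46.226.0
Yes, same subnet (28.46.226.0)


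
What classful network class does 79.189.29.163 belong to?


First octet: 79
Binary: 01001111
0xxxxxxx -> Class A (1-126)
Class A, default mask 255.0.0.0 (/8)


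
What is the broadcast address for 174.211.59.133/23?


Network: 174.211.58.0/23
Host bits = 9
Set all host bits to 1:
Broadcast: 174.211.59.255


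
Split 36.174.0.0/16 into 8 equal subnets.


New prefix = 16 + 3 = 19
Each subnet has 8192 addresses
  36.174.0.0/19
  36.174.32.0/19
  36.174.64.0/19
  36.174.96.0/19
  36.174.128.0/19
  36.174.160.0/19
  36.174.192.0/19
  36.174.224.0/19
Subnets: 36.174.0.0/19, 36.174.32.0/19, 36.174.64.0/19, 36.174.96.0/19, 36.174.128.0/19, 36.174.160.0/19, 36.174.192.0/19, 36.174.224.0/19


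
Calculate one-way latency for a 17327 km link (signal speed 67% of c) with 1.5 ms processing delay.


Speed = 0.67 * 3e5 km/s = 201000 km/s
Propagation delay = 17327 / 201000 = 0.0862 s = 86.204 ms
Processing delay = 1.5 ms
Total one-way latency = 87.704 ms


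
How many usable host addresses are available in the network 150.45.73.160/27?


Host bits = 32 - 27 = 5
Total addresses = 2^5 = 32
Usable = total - 2 (network and broadcast)
Usable hosts: 30


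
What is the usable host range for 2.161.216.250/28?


Network: 2.161.216.240
Broadcast: 2.161.216.255
First usable = network + 1
Last usable = broadcast - 1
Range: 2.161.216.241 to 2.161.216.254


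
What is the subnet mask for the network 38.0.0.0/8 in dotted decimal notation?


/8 means 8 network bits, 24 host bits
Binary: 11111111000000000000000000000000
Mask: 255.0.0.0


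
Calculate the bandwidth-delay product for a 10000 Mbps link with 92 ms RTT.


BDP = bandwidth * RTT
= 10000 Mbps * 92 ms
= 10000 * 1e6 * 92 / 1000 bits
= 920000000 bits
= 115000000 bytes
= 112304.6875 KB
BDP = 920000000 bits (115000000 bytes)


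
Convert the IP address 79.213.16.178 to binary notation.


79 = 01001111
213 = 11010101
16 = 00010000
178 = 10110010
Binary: 01001111.11010101.00010000.10110010


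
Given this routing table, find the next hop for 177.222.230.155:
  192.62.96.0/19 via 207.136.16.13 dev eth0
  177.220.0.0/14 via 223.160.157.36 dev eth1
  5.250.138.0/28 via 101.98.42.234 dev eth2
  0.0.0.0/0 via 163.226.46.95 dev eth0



Longest prefix match for 177.222.230.155:
  /19 192.62.96.0: no
  /14 177.220.0.0: MATCH
  /28 5.250.138.0: no
  /0 0.0.0.0: MATCH
Selected: next-hop 223.160.157.36 via eth1 (matched /14)


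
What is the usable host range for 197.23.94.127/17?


Network: 197.23.0.0
Broadcast: 197.23.127.255
First usable = network + 1
Last usable = broadcast - 1
Range: 197.23.0.1 to 197.23.127.254


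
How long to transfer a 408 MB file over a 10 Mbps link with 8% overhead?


Effective throughput = 10 * (1 - 8/100) = 9.2 Mbps
File size in Mb = 408 * 8 = 3264 Mb
Time = 3264 / 9.2
Time = 354.7826 seconds


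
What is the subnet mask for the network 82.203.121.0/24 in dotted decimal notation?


/24 means 24 network bits, 8 host bits
Binary: 11111111111111111111111100000000
Mask: 255.255.255.0


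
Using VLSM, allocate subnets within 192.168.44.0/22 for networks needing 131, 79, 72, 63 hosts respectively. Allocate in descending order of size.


131 hosts -> /24 (254 usable): 192.168.44.0/24
79 hosts -> /25 (126 usable): 192.168.45.0/25
72 hosts -> /25 (126 usable): 192.168.45.128/25
63 hosts -> /25 (126 usable): 192.168.46.0/25
Allocation: 192.168.44.0/24 (131 hosts, 254 usable); 192.168.45.0/25 (79 hosts, 126 usable); 192.168.45.128/25 (72 hosts, 126 usable); 192.168.46.0/25 (63 hosts, 126 usable)


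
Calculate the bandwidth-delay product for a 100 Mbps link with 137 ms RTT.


BDP = bandwidth * RTT
= 100 Mbps * 137 ms
= 100 * 1e6 * 137 / 1000 bits
= 13700000 bits
= 1712500 bytes
= 1672.3633 KB
BDP = 13700000 bits (1712500 bytes)


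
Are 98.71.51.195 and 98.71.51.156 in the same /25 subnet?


Mask: 255.255.255.128
98.71.51.195 AND mask = 98.71.51.128
98.71.51.156 AND mask = 98.71.51.128
Yes, same subnet (98.71.51.128)


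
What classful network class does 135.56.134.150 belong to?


First octet: 135
Binary: 10000111
10xxxxxx -> Class B (128-191)
Class B, default mask 255.255.0.0 (/16)


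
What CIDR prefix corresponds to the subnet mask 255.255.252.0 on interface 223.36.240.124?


Binary: 11111111.11111111.11111100.00000000
Count leading 1s
Prefix: /22


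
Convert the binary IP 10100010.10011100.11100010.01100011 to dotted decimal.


10100010 = 162
10011100 = 156
11100010 = 226
01100011 = 99
IP: 162.156.226.99


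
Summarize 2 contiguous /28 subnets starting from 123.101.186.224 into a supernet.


Original prefix: /28
Number of subnets: 2 = 2^1
New prefix = 28 - 1 = 27
Supernet: 123.101.186.224/27


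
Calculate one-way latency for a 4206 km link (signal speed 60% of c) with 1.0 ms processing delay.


Speed = 0.6 * 3e5 km/s = 180000 km/s
Propagation delay = 4206 / 180000 = 0.0234 s = 23.3667 ms
Processing delay = 1.0 ms
Total one-way latency = 24.3667 ms


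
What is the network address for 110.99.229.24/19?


IP:   01101110.01100011.11100101.00011000
Mask: 11111111.11111111.11100000.00000000
AND operation:
Net:  01101110.01100011.11100000.00000000
Network: 110.99.224.0/19


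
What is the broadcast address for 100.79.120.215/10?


Network: 100.64.0.0/10
Host bits = 22
Set all host bits to 1:
Broadcast: 100.127.255.255


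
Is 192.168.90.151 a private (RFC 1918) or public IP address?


RFC 1918 private ranges:
  10.0.0.0/8 (10.0.0.0 - 10.255.255.255)
  172.16.0.0/12 (172.16.0.0 - 172.31.255.255)
  192.168.0.0/16 (192.168.0.0 - 192.168.255.255)
Private (in 192.168.0.0/16)


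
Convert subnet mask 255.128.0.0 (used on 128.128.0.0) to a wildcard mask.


Subnet mask: 255.128.0.0
Wildcard = 255.255.255.255 - subnet mask
255 - 255 = 0
255 - 128 = 127
255 - 0 = 255
255 - 0 = 255
Wildcard: 0.127.255.255


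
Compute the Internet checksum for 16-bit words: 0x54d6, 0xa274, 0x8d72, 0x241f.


Sum all words (with carry folding):
+ 0x54d6 = 0x54d6
+ 0xa274 = 0xf74a
+ 0x8d72 = 0x84bd
+ 0x241f = 0xa8dc
One's complement: ~0xa8dc
Checksum = 0x5723


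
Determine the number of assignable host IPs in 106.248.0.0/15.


Host bits = 32 - 15 = 17
Total addresses = 2^17 = 131072
Usable = total - 2 (network and broadcast)
Usable hosts: 131070


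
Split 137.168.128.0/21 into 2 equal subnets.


New prefix = 21 + 1 = 22
Each subnet has 1024 addresses
  137.168.128.0/22
  137.168.132.0/22
Subnets: 137.168.128.0/22, 137.168.132.0/22


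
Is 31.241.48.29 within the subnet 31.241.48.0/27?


Subnet network: 31.241.48.0
Test IP AND mask: 31.241.48.0
Yes, 31.241.48.29 is in 31.241.48.0/27


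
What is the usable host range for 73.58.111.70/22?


Network: 73.58.108.0
Broadcast: 73.58.111.255
First usable = network + 1
Last usable = broadcast - 1
Range: 73.58.108.1 to 73.58.111.254


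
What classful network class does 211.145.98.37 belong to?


First octet: 211
Binary: 11010011
110xxxxx -> Class C (192-223)
Class C, default mask 255.255.255.0 (/24)


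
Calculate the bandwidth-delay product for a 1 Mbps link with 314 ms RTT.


BDP = bandwidth * RTT
= 1 Mbps * 314 ms
= 1 * 1e6 * 314 / 1000 bits
= 314000 bits
= 39250 bytes
= 38.3301 KB
BDP = 314000 bits (39250 bytes)


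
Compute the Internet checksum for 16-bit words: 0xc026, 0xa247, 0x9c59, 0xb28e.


Sum all words (with carry folding):
+ 0xc026 = 0xc026
+ 0xa247 = 0x626e
+ 0x9c59 = 0xfec7
+ 0xb28e = 0xb156
One's complement: ~0xb156
Checksum = 0x4ea9


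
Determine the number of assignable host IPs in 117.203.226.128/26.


Host bits = 32 - 26 = 6
Total addresses = 2^6 = 64
Usable = total - 2 (network and broadcast)
Usable hosts: 62


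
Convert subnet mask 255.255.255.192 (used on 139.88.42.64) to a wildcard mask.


Subnet mask: 255.255.255.192
Wildcard = 255.255.255.255 - subnet mask
255 - 255 = 0
255 - 255 = 0
255 - 255 = 0
255 - 192 = 63
Wildcard: 0.0.0.63


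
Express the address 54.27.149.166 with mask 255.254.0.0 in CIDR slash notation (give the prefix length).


Binary: 11111111.11111110.00000000.00000000
Count leading 1s
Prefix: /15


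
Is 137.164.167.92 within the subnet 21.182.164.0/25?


Subnet network: 21.182.164.0
Test IP AND mask: 137.164.167.0
No, 137.164.167.92 is not in 21.182.164.0/25


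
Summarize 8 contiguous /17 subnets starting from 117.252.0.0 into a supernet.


Original prefix: /17
Number of subnets: 8 = 2^3
New prefix = 17 - 3 = 14
Supernet: 117.252.0.0/14


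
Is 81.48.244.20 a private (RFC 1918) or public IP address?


RFC 1918 private ranges:
  10.0.0.0/8 (10.0.0.0 - 10.255.255.255)
  172.16.0.0/12 (172.16.0.0 - 172.31.255.255)
  192.168.0.0/16 (192.168.0.0 - 192.168.255.255)
Public (not in any RFC 1918 range)


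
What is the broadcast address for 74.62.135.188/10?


Network: 74.0.0.0/10
Host bits = 22
Set all host bits to 1:
Broadcast: 74.63.255.255


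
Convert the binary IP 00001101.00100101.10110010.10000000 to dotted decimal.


00001101 = 13
00100101 = 37
10110010 = 178
10000000 = 128
IP: 13.37.178.128


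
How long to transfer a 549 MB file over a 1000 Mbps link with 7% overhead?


Effective throughput = 1000 * (1 - 7/100) = 930.0 Mbps
File size in Mb = 549 * 8 = 4392 Mb
Time = 4392 / 930.0
Time = 4.7226 seconds


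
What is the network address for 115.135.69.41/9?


IP:   01110011.10000111.01000101.00101001
Mask: 11111111.10000000.00000000.00000000
AND operation:
Net:  01110011.10000000.00000000.00000000
Network: 115.128.0.0/9


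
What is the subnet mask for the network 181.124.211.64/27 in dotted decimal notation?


/27 means 27 network bits, 5 host bits
Binary: 11111111111111111111111111100000
Mask: 255.255.255.224


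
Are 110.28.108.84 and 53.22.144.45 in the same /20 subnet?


Mask: 255.255.240.0
110.28.108.84 AND mask = 110.28.96.0
53.22.144.45 AND mask = 53.22.144.0
No, different subnets (110.28.96.0 vs 53.22.144.0)


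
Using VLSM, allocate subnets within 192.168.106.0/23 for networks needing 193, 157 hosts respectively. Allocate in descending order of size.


193 hosts -> /24 (254 usable): 192.168.106.0/24
157 hosts -> /24 (254 usable): 192.168.107.0/24
Allocation: 192.168.106.0/24 (193 hosts, 254 usable); 192.168.107.0/24 (157 hosts, 254 usable)


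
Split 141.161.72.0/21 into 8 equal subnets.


New prefix = 21 + 3 = 24
Each subnet has 256 addresses
  141.161.72.0/24
  141.161.73.0/24
  141.161.74.0/24
  141.161.75.0/24
  141.161.76.0/24
  141.161.77.0/24
  141.161.78.0/24
  141.161.79.0/24
Subnets: 141.161.72.0/24, 141.161.73.0/24, 141.161.74.0/24, 141.161.75.0/24, 141.161.76.0/24, 141.161.77.0/24, 141.161.78.0/24, 141.161.79.0/24


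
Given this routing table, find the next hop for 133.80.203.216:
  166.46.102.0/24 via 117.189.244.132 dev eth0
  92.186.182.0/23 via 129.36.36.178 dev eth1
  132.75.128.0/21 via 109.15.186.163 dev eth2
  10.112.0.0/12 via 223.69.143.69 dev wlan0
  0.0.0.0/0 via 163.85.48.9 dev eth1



Longest prefix match for 133.80.203.216:
  /24 166.46.102.0: no
  /23 92.186.182.0: no
  /21 132.75.128.0: no
  /12 10.112.0.0: no
  /0 0.0.0.0: MATCH
Selected: next-hop 163.85.48.9 via eth1 (matched /0)


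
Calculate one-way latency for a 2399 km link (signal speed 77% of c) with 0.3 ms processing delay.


Speed = 0.77 * 3e5 km/s = 231000 km/s
Propagation delay = 2399 / 231000 = 0.0104 s = 10.3853 ms
Processing delay = 0.3 ms
Total one-way latency = 10.6853 ms


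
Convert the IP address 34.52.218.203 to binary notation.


34 = 00100010
52 = 00110100
218 = 11011010
203 = 11001011
Binary: 00100010.00110100.11011010.11001011


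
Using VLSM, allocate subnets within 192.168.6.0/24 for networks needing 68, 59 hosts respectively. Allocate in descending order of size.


68 hosts -> /25 (126 usable): 192.168.6.0/25
59 hosts -> /26 (62 usable): 192.168.6.128/26
Allocation: 192.168.6.0/25 (68 hosts, 126 usable); 192.168.6.128/26 (59 hosts, 62 usable)


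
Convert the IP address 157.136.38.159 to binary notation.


157 = 10011101
136 = 10001000
38 = 00100110
159 = 10011111
Binary: 10011101.10001000.00100110.10011111


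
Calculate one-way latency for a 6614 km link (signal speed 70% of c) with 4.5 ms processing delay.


Speed = 0.7 * 3e5 km/s = 210000 km/s
Propagation delay = 6614 / 210000 = 0.0315 s = 31.4952 ms
Processing delay = 4.5 ms
Total one-way latency = 35.9952 ms


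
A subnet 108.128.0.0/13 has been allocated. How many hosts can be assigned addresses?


Host bits = 32 - 13 = 19
Total addresses = 2^19 = 524288
Usable = total - 2 (network and broadcast)
Usable hosts: 524286


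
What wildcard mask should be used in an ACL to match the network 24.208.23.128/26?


Subnet mask: 255.255.255.192
Wildcard = 255.255.255.255 - subnet mask
255 - 255 = 0
255 - 255 = 0
255 - 255 = 0
255 - 192 = 63
Wildcard: 0.0.0.63


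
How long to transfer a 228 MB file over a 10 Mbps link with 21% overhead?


Effective throughput = 10 * (1 - 21/100) = 7.9 Mbps
File size in Mb = 228 * 8 = 1824 Mb
Time = 1824 / 7.9
Time = 230.8861 seconds


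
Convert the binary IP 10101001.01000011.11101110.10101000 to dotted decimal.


10101001 = 169
01000011 = 67
11101110 = 238
10101000 = 168
IP: 169.67.238.168


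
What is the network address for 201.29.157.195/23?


IP:   11001001.00011101.10011101.11000011
Mask: 11111111.11111111.11111110.00000000
AND operation:
Net:  11001001.00011101.10011100.00000000
Network: 201.29.156.0/23


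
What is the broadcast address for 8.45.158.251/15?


Network: 8.44.0.0/15
Host bits = 17
Set all host bits to 1:
Broadcast: 8.45.255.255


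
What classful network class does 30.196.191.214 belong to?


First octet: 30
Binary: 00011110
0xxxxxxx -> Class A (1-126)
Class A, default mask 255.0.0.0 (/8)


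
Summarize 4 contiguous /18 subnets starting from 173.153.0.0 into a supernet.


Original prefix: /18
Number of subnets: 4 = 2^2
New prefix = 18 - 2 = 16
Supernet: 173.153.0.0/16


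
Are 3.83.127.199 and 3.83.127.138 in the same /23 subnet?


Mask: 255.255.254.0
3.83.127.199 AND mask = 3.83.126.0
3.83.127.138 AND mask = 3.83.126.0
Yes, same subnet (3.83.126.0)


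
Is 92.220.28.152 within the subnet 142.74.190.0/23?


Subnet network: 142.74.190.0
Test IP AND mask: 92.220.28.0
No, 92.220.28.152 is not in 142.74.190.0/23


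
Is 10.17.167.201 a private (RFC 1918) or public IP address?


RFC 1918 private ranges:
  10.0.0.0/8 (10.0.0.0 - 10.255.255.255)
  172.16.0.0/12 (172.16.0.0 - 172.31.255.255)
  192.168.0.0/16 (192.168.0.0 - 192.168.255.255)
Private (in 10.0.0.0/8)


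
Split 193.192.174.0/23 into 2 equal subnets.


New prefix = 23 + 1 = 24
Each subnet has 256 addresses
  193.192.174.0/24
  193.192.175.0/24
Subnets: 193.192.174.0/24, 193.192.175.0/24


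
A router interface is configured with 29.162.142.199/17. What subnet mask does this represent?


/17 means 17 network bits, 15 host bits
Binary: 11111111111111111000000000000000
Mask: 255.255.128.0


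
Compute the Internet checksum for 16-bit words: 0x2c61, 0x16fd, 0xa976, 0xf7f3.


Sum all words (with carry folding):
+ 0x2c61 = 0x2c61
+ 0x16fd = 0x435e
+ 0xa976 = 0xecd4
+ 0xf7f3 = 0xe4c8
One's complement: ~0xe4c8
Checksum = 0x1b37


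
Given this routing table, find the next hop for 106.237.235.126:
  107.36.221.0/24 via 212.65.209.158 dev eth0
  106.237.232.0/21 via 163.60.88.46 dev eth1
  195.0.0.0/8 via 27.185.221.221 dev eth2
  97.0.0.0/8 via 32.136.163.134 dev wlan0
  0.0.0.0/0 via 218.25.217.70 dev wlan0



Longest prefix match for 106.237.235.126:
  /24 107.36.221.0: no
  /21 106.237.232.0: MATCH
  /8 195.0.0.0: no
  /8 97.0.0.0: no
  /0 0.0.0.0: MATCH
Selected: next-hop 163.60.88.46 via eth1 (matched /21)


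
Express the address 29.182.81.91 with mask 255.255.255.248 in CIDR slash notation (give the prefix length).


Binary: 11111111.11111111.11111111.11111000
Count leading 1s
Prefix: /29


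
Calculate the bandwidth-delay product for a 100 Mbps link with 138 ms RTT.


BDP = bandwidth * RTT
= 100 Mbps * 138 ms
= 100 * 1e6 * 138 / 1000 bits
= 13800000 bits
= 1725000 bytes
= 1684.5703 KB
BDP = 13800000 bits (1725000 bytes)


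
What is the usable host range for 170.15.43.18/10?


Network: 170.0.0.0
Broadcast: 170.63.255.255
First usable = network + 1
Last usable = broadcast - 1
Range: 170.0.0.1 to 170.63.255.254


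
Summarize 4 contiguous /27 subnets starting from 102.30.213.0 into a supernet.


Original prefix: /27
Number of subnets: 4 = 2^2
New prefix = 27 - 2 = 25
Supernet: 102.30.213.0/25


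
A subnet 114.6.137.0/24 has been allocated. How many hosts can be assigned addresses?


Host bits = 32 - 24 = 8
Total addresses = 2^8 = 256
Usable = total - 2 (network and broadcast)
Usable hosts: 254


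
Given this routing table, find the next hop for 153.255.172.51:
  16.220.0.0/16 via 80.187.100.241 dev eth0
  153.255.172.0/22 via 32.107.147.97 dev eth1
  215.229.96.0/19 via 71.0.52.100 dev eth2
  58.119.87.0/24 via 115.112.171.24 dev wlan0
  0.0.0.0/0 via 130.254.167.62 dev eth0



Longest prefix match for 153.255.172.51:
  /16 16.220.0.0: no
  /22 153.255.172.0: MATCH
  /19 215.229.96.0: no
  /24 58.119.87.0: no
  /0 0.0.0.0: MATCH
Selected: next-hop 32.107.147.97 via eth1 (matched /22)


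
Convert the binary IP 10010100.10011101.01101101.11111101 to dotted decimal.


10010100 = 148
10011101 = 157
01101101 = 109
11111101 = 253
IP: 148.157.109.253


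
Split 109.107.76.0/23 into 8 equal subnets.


New prefix = 23 + 3 = 26
Each subnet has 64 addresses
  109.107.76.0/26
  109.107.76.64/26
  109.107.76.128/26
  109.107.76.192/26
  109.107.77.0/26
  109.107.77.64/26
  109.107.77.128/26
  109.107.77.192/26
Subnets: 109.107.76.0/26, 109.107.76.64/26, 109.107.76.128/26, 109.107.76.192/26, 109.107.77.0/26, 109.107.77.64/26, 109.107.77.128/26, 109.107.77.192/26


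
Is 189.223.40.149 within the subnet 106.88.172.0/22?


Subnet network: 106.88.172.0
Test IP AND mask: 189.223.40.0
No, 189.223.40.149 is not in 106.88.172.0/22


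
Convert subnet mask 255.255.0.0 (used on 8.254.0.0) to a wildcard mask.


Subnet mask: 255.255.0.0
Wildcard = 255.255.255.255 - subnet mask
255 - 255 = 0
255 - 255 = 0
255 - 0 = 255
255 - 0 = 255
Wildcard: 0.0.255.255


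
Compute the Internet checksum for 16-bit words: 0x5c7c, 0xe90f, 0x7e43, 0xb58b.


Sum all words (with carry folding):
+ 0x5c7c = 0x5c7c
+ 0xe90f = 0x458c
+ 0x7e43 = 0xc3cf
+ 0xb58b = 0x795b
One's complement: ~0x795b
Checksum = 0x86a4


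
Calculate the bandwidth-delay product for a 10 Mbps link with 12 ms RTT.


BDP = bandwidth * RTT
= 10 Mbps * 12 ms
= 10 * 1e6 * 12 / 1000 bits
= 120000 bits
= 15000 bytes
= 14.6484 KB
BDP = 120000 bits (15000 bytes)


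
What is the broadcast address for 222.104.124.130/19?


Network: 222.104.96.0/19
Host bits = 13
Set all host bits to 1:
Broadcast: 222.104.127.255


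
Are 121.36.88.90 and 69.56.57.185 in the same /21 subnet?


Mask: 255.255.248.0
121.36.88.90 AND mask = 121.36.88.0
69.56.57.185 AND mask = 69.56.56.0
No, different subnets (121.36.88.0 vs 69.56.56.0)


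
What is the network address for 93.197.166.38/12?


IP:   01011101.11000101.10100110.00100110
Mask: 11111111.11110000.00000000.00000000
AND operation:
Net:  01011101.11000000.00000000.00000000
Network: 93.192.0.0/12


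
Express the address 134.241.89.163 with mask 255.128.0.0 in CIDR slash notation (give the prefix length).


Binary: 11111111.10000000.00000000.00000000
Count leading 1s
Prefix: /9


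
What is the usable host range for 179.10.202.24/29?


Network: 179.10.202.24
Broadcast: 179.10.202.31
First usable = network + 1
Last usable = broadcast - 1
Range: 179.10.202.25 to 179.10.202.30


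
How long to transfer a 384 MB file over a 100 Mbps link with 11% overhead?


Effective throughput = 100 * (1 - 11/100) = 89 Mbps
File size in Mb = 384 * 8 = 3072 Mb
Time = 3072 / 89
Time = 34.5169 seconds


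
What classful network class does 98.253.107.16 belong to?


First octet: 98
Binary: 01100010
0xxxxxxx -> Class A (1-126)
Class A, default mask 255.0.0.0 (/8)


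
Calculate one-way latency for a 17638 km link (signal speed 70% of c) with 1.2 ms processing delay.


Speed = 0.7 * 3e5 km/s = 210000 km/s
Propagation delay = 17638 / 210000 = 0.084 s = 83.9905 ms
Processing delay = 1.2 ms
Total one-way latency = 85.1905 ms


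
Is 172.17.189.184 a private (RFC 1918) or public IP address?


RFC 1918 private ranges:
  10.0.0.0/8 (10.0.0.0 - 10.255.255.255)
  172.16.0.0/12 (172.16.0.0 - 172.31.255.255)
  192.168.0.0/16 (192.168.0.0 - 192.168.255.255)
Private (in 172.16.0.0/12)


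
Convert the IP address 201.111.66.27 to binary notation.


201 = 11001001
111 = 01101111
66 = 01000010
27 = 00011011
Binary: 11001001.01101111.01000010.00011011


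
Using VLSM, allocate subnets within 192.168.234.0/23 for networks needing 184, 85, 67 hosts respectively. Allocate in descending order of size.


184 hosts -> /24 (254 usable): 192.168.234.0/24
85 hosts -> /25 (126 usable): 192.168.235.0/25
67 hosts -> /25 (126 usable): 192.168.235.128/25
Allocation: 192.168.234.0/24 (184 hosts, 254 usable); 192.168.235.0/25 (85 hosts, 126 usable); 192.168.235.128/25 (67 hosts, 126 usable)


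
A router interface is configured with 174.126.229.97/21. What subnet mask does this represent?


/21 means 21 network bits, 11 host bits
Binary: 11111111111111111111100000000000
Mask: 255.255.248.0


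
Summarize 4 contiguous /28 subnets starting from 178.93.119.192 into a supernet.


Original prefix: /28
Number of subnets: 4 = 2^2
New prefix = 28 - 2 = 26
Supernet: 178.93.119.192/26


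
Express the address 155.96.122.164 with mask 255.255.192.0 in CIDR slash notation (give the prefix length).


Binary: 11111111.11111111.11000000.00000000
Count leading 1s
Prefix: /18


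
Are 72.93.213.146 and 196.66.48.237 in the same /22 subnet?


Mask: 255.255.252.0
72.93.213.146 AND mask = 72.93.212.0
196.66.48.237 AND mask = 196.66.48.0
No, different subnets (72.93.212.0 vs 196.66.48.0)


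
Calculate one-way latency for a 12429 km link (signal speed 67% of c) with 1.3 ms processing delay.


Speed = 0.67 * 3e5 km/s = 201000 km/s
Propagation delay = 12429 / 201000 = 0.0618 s = 61.8358 ms
Processing delay = 1.3 ms
Total one-way latency = 63.1358 ms


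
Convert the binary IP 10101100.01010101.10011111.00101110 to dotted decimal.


10101100 = 172
01010101 = 85
10011111 = 159
00101110 = 46
IP: 172.85.159.46


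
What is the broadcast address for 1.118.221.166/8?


Network: 1.0.0.0/8
Host bits = 24
Set all host bits to 1:
Broadcast: 1.255.255.255
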